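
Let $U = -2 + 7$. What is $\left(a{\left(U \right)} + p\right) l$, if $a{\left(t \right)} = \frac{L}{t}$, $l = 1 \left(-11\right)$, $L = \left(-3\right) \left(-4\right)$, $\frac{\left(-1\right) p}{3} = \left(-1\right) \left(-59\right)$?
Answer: $\frac{9603}{5} \approx 1920.6$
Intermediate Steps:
$p = -177$ ($p = - 3 \left(\left(-1\right) \left(-59\right)\right) = \left(-3\right) 59 = -177$)
$L = 12$
$l = -11$
$U = 5$
$a{\left(t \right)} = \frac{12}{t}$
$\left(a{\left(U \right)} + p\right) l = \left(\frac{12}{5} - 177\right) \left(-11\right) = \left(- \frac{873}{5}\right) \left(-11\right) = \frac{9603}{5}$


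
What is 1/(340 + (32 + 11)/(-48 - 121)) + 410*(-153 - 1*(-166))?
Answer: 306032779/57417 ≈ 5330.0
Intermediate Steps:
1/(340 + (32 + 11)/(-48 - 121)) + 410*(-153 - 1*(-166)) = 1/(340 + 43/(-169)) + 410*(-153 + 166) = 1/(340 + 43*(-1/169)) + 410*13 = 1/(340 - 43/169) + 5330 = 1/(57417/169) + 5330 = 169/57417 + 5330 = 306032779/57417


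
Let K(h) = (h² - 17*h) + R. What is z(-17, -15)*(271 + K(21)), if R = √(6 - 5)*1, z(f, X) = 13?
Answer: 4628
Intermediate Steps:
R = 1 (R = √1*1 = 1*1 = 1)
K(h) = 1 + h² - 17*h (K(h) = (h² - 17*h) + 1 = 1 + h² - 17*h)
z(-17, -15)*(271 + K(21)) = 13*(271 + (1 + 21² - 17*21)) = 13*(271 + (1 + 441 - 357)) = 13*(271 + 85) = 13*356 = 4628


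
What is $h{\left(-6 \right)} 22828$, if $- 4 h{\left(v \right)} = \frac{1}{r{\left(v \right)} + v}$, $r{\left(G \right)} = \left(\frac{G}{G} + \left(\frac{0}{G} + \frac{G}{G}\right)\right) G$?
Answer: $\frac{5707}{18} \approx 317.06$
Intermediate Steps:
$r{\left(G \right)} = 2 G$ ($r{\left(G \right)} = \left(1 + \left(0 + 1\right)\right) G = \left(1 + 1\right) G = 2 G$)
$h{\left(v \right)} = - \frac{1}{12 v}$ ($h{\left(v \right)} = - \frac{1}{4 \left(2 v + v\right)} = - \frac{1}{4 \cdot 3 v} = - \frac{\frac{1}{3} \frac{1}{v}}{4} = - \frac{1}{12 v}$)
$h{\left(-6 \right)} 22828 = - \frac{1}{12 \left(-6\right)} 22828 = \left(- \frac{1}{12}\right) \left(- \frac{1}{6}\right) 22828 = \frac{1}{72} \cdot 22828 = \frac{5707}{18}$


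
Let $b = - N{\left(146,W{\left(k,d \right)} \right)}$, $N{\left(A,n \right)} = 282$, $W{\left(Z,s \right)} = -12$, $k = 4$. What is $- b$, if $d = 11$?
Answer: $282$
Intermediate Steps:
$b = -282$ ($b = \left(-1\right) 282 = -282$)
$- b = \left(-1\right) \left(-282\right) = 282$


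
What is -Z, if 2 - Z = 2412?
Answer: 2410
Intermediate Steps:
Z = -2410 (Z = 2 - 1*2412 = 2 - 2412 = -2410)
-Z = -1*(-2410) = 2410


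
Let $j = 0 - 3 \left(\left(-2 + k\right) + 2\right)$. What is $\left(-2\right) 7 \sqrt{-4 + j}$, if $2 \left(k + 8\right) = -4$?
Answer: $- 14 \sqrt{26} \approx -71.386$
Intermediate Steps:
$k = -10$ ($k = -8 + \frac{1}{2} \left(-4\right) = -8 - 2 = -10$)
$j = 30$ ($j = 0 - 3 \left(\left(-2 - 10\right) + 2\right) = 0 - 3 \left(-12 + 2\right) = 0 - -30 = 0 + 30 = 30$)
$\left(-2\right) 7 \sqrt{-4 + j} = \left(-2\right) 7 \sqrt{-4 + 30} = - 14 \sqrt{26}$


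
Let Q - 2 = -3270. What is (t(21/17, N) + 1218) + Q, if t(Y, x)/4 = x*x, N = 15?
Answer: -1150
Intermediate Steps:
Q = -3268 (Q = 2 - 3270 = -3268)
t(Y, x) = 4*x**2 (t(Y, x) = 4*(x*x) = 4*x**2)
(t(21/17, N) + 1218) + Q = (4*15**2 + 1218) - 3268 = (4*225 + 1218) - 3268 = (900 + 1218) - 3268 = 2118 - 3268 = -1150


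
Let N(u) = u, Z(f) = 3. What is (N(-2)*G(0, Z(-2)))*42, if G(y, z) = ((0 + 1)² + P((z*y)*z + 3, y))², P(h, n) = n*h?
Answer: -84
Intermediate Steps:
P(h, n) = h*n
G(y, z) = (1 + y*(3 + y*z²))² (G(y, z) = ((0 + 1)² + ((z*y)*z + 3)*y)² = (1² + ((y*z)*z + 3)*y)² = (1 + (y*z² + 3)*y)² = (1 + (3 + y*z²)*y)² = (1 + y*(3 + y*z²))²)
(N(-2)*G(0, Z(-2)))*42 = -2*(1 + 0*(3 + 0*3²))²*42 = -2*(1 + 0*(3 + 0*9))²*42 = -2*(1 + 0*(3 + 0))²*42 = -2*(1 + 0*3)²*42 = -2*(1 + 0)²*42 = -2*1²*42 = -2*1*42 = -2*42 = -84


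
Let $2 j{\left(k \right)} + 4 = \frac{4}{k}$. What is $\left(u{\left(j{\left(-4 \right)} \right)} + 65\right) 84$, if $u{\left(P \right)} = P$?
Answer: $5250$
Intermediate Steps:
$j{\left(k \right)} = -2 + \frac{2}{k}$ ($j{\left(k \right)} = -2 + \frac{4 \frac{1}{k}}{2} = -2 + \frac{2}{k}$)
$\left(u{\left(j{\left(-4 \right)} \right)} + 65\right) 84 = \left(\left(-2 + \frac{2}{-4}\right) + 65\right) 84 = \left(\left(-2 + 2 \left(- \frac{1}{4}\right)\right) + 65\right) 84 = \left(\left(-2 - \frac{1}{2}\right) + 65\right) 84 = \left(- \frac{5}{2} + 65\right) 84 = \frac{125}{2} \cdot 84 = 5250$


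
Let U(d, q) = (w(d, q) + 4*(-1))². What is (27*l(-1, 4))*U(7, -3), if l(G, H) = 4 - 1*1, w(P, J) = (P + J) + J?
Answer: 729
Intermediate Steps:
w(P, J) = P + 2*J (w(P, J) = (J + P) + J = P + 2*J)
l(G, H) = 3 (l(G, H) = 4 - 1 = 3)
U(d, q) = (-4 + d + 2*q)² (U(d, q) = ((d + 2*q) + 4*(-1))² = ((d + 2*q) - 4)² = (-4 + d + 2*q)²)
(27*l(-1, 4))*U(7, -3) = (27*3)*(-4 + 7 + 2*(-3))² = 81*(-4 + 7 - 6)² = 81*(-3)² = 81*9 = 729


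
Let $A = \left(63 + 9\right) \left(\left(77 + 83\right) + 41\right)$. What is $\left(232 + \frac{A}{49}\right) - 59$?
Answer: $\frac{22949}{49} \approx 468.35$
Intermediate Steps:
$A = 14472$ ($A = 72 \left(160 + 41\right) = 72 \cdot 201 = 14472$)
$\left(232 + \frac{A}{49}\right) - 59 = \left(232 + \frac{14472}{49}\right) - 59 = \frac{25840}{49} - 59 = \frac{22949}{49}$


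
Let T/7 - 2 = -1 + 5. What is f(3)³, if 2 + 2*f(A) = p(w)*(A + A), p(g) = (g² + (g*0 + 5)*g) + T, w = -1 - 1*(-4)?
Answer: 7645373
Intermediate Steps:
T = 42 (T = 14 + 7*(-1 + 5) = 14 + 7*4 = 14 + 28 = 42)
w = 3 (w = -1 + 4 = 3)
p(g) = 42 + g² + 5*g (p(g) = (g² + (g*0 + 5)*g) + 42 = (g² + (0 + 5)*g) + 42 = (g² + 5*g) + 42 = 42 + g² + 5*g)
f(A) = -1 + 66*A (f(A) = -1 + ((42 + 3² + 5*3)*(A + A))/2 = -1 + ((42 + 9 + 15)*(2*A))/2 = -1 + (66*(2*A))/2 = -1 + (132*A)/2 = -1 + 66*A)
f(3)³ = (-1 + 66*3)³ = (-1 + 198)³ = 197³ = 7645373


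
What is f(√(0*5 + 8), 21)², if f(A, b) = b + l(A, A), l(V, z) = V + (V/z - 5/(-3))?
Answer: 5113/9 + 284*√2/3 ≈ 701.99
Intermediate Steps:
l(V, z) = 5/3 + V + V/z (l(V, z) = V + (V/z - 5*(-⅓)) = V + (V/z + 5/3) = V + (5/3 + V/z) = 5/3 + V + V/z)
f(A, b) = 8/3 + A + b (f(A, b) = b + (5/3 + A + A/A) = b + (5/3 + A + 1) = b + (8/3 + A) = 8/3 + A + b)
f(√(0*5 + 8), 21)² = (8/3 + √(0*5 + 8) + 21)² = (8/3 + √(0 + 8) + 21)² = (8/3 + √8 + 21)² = (8/3 + 2*√2 + 21)² = (71/3 + 2*√2)²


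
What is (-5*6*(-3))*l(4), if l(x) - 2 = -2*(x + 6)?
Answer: -1620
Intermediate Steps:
l(x) = -10 - 2*x (l(x) = 2 - 2*(x + 6) = 2 - 2*(6 + x) = 2 + (-12 - 2*x) = -10 - 2*x)
(-5*6*(-3))*l(4) = (-5*6*(-3))*(-10 - 2*4) = (-30*(-3))*(-10 - 8) = 90*(-18) = -1620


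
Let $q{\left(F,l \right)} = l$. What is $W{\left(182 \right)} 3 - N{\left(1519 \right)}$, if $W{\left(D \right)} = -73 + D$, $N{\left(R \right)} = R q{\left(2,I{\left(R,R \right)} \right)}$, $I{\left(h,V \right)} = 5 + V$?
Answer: $-2314629$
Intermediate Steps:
$N{\left(R \right)} = R \left(5 + R\right)$
$W{\left(182 \right)} 3 - N{\left(1519 \right)} = \left(-73 + 182\right) 3 - 1519 \left(5 + 1519\right) = 109 \cdot 3 - 1519 \cdot 1524 = 327 - 2314956 = -2314629$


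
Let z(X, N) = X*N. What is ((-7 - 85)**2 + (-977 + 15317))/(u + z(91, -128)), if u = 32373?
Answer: 22804/20725 ≈ 1.1003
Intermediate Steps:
z(X, N) = N*X
((-7 - 85)**2 + (-977 + 15317))/(u + z(91, -128)) = ((-7 - 85)**2 + (-977 + 15317))/(32373 - 128*91) = ((-92)**2 + 14340)/(32373 - 11648) = (8464 + 14340)/20725 = 22804*(1/20725) = 22804/20725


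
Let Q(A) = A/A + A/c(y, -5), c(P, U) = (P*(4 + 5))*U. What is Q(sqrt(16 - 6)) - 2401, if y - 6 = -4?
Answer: -2400 - sqrt(10)/90 ≈ -2400.0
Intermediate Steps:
y = 2 (y = 6 - 4 = 2)
c(P, U) = 9*P*U (c(P, U) = (P*9)*U = (9*P)*U = 9*P*U)
Q(A) = 1 - A/90 (Q(A) = A/A + A/((9*2*(-5))) = 1 + A/(-90) = 1 + A*(-1/90) = 1 - A/90)
Q(sqrt(16 - 6)) - 2401 = (1 - sqrt(16 - 6)/90) - 2401 = (1 - sqrt(10)/90) - 2401 = -2400 - sqrt(10)/90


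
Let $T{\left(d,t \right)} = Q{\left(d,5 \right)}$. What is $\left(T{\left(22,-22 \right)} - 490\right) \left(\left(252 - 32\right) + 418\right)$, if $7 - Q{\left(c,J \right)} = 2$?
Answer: $-309430$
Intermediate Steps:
$Q{\left(c,J \right)} = 5$ ($Q{\left(c,J \right)} = 7 - 2 = 5$)
$T{\left(d,t \right)} = 5$
$\left(T{\left(22,-22 \right)} - 490\right) \left(\left(252 - 32\right) + 418\right) = \left(5 - 490\right) \left(\left(252 - 32\right) + 418\right) = - 485 \left(\left(252 - 32\right) + 418\right) = - 485 \left(220 + 418\right) = \left(-485\right) 638 = -309430$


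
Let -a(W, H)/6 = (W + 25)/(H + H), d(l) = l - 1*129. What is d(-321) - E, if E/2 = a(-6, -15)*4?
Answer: -2402/5 ≈ -480.40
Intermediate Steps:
d(l) = -129 + l (d(l) = l - 129 = -129 + l)
a(W, H) = -3*(25 + W)/H (a(W, H) = -6*(W + 25)/(H + H) = -6*(25 + W)/(2*H) = -6*(25 + W)*1/(2*H) = -3*(25 + W)/H)
E = 152/5 (E = 2*((3*(-25 - 1*(-6))/(-15))*4) = 2*((3*(-1/15)*(-25 + 6))*4) = 2*((3*(-1/15)*(-19))*4) = 2*((19/5)*4) = 2*(76/5) = 152/5 ≈ 30.400)
d(-321) - E = (-129 - 321) - 1*152/5 = -450 - 152/5 = -2402/5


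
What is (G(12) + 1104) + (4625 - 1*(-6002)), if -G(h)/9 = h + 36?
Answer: 11299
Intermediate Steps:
G(h) = -324 - 9*h (G(h) = -9*(h + 36) = -9*(36 + h) = -324 - 9*h)
(G(12) + 1104) + (4625 - 1*(-6002)) = ((-324 - 9*12) + 1104) + (4625 - 1*(-6002)) = ((-324 - 108) + 1104) + (4625 + 6002) = (-432 + 1104) + 10627 = 672 + 10627 = 11299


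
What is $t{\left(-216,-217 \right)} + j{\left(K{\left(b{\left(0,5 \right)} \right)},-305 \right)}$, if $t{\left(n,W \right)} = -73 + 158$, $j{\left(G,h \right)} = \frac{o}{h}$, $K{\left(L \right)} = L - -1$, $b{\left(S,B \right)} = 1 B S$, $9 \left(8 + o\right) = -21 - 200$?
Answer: $\frac{233618}{2745} \approx 85.107$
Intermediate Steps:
$o = - \frac{293}{9}$ ($o = -8 + \frac{-21 - 200}{9} = -8 + \frac{1}{9} \left(-221\right) = -8 - \frac{221}{9} = - \frac{293}{9} \approx -32.556$)
$b{\left(S,B \right)} = B S$
$K{\left(L \right)} = 1 + L$ ($K{\left(L \right)} = L + 1 = 1 + L$)
$j{\left(G,h \right)} = - \frac{293}{9 h}$
$t{\left(n,W \right)} = 85$
$t{\left(-216,-217 \right)} + j{\left(K{\left(b{\left(0,5 \right)} \right)},-305 \right)} = 85 - \frac{293}{9 \left(-305\right)} = 85 - - \frac{293}{2745} = 85 + \frac{293}{2745} = \frac{233618}{2745}$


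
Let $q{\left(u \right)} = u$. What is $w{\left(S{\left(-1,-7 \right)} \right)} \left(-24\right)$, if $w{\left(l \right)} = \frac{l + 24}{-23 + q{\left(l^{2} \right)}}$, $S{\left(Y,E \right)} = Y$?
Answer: $\frac{276}{11} \approx 25.091$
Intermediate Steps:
$w{\left(l \right)} = \frac{24 + l}{-23 + l^{2}}$ ($w{\left(l \right)} = \frac{l + 24}{-23 + l^{2}} = \frac{24 + l}{-23 + l^{2}}$)
$w{\left(S{\left(-1,-7 \right)} \right)} \left(-24\right) = \frac{24 - 1}{-23 + \left(-1\right)^{2}} \left(-24\right) = \frac{1}{-23 + 1} \cdot 23 \left(-24\right) = \frac{1}{-22} \cdot 23 \left(-24\right) = \left(- \frac{1}{22}\right) 23 \left(-24\right) = \left(- \frac{23}{22}\right) \left(-24\right) = \frac{276}{11}$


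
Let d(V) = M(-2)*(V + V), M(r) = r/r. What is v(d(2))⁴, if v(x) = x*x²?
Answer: 16777216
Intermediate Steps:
M(r) = 1
d(V) = 2*V (d(V) = 1*(V + V) = 1*(2*V) = 2*V)
v(x) = x³
v(d(2))⁴ = ((2*2)³)⁴ = (4³)⁴ = 64⁴ = 16777216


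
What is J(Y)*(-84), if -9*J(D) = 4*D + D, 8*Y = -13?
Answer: -455/6 ≈ -75.833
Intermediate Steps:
Y = -13/8 (Y = (⅛)*(-13) = -13/8 ≈ -1.6250)
J(D) = -5*D/9 (J(D) = -(4*D + D)/9 = -5*D/9)
J(Y)*(-84) = -5/9*(-13/8)*(-84) = (65/72)*(-84) = -455/6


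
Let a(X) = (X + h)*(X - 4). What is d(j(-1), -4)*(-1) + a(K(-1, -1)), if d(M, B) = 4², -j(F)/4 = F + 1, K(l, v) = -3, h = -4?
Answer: 33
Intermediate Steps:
j(F) = -4 - 4*F (j(F) = -4*(F + 1) = -4*(1 + F) = -4 - 4*F)
a(X) = (-4 + X)² (a(X) = (X - 4)*(X - 4) = (-4 + X)*(-4 + X) = (-4 + X)²)
d(M, B) = 16
d(j(-1), -4)*(-1) + a(K(-1, -1)) = 16*(-1) + (16 + (-3)² - 8*(-3)) = -16 + (16 + 9 + 24) = -16 + 49 = 33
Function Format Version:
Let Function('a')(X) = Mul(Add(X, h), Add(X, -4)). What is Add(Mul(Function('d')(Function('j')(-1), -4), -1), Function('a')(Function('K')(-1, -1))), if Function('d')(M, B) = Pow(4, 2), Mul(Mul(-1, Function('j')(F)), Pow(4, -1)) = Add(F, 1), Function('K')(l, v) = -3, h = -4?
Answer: 33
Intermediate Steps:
Function('j')(F) = Add(-4, Mul(-4, F)) (Function('j')(F) = Mul(-4, Add(F, 1)) = Mul(-4, Add(1, F)) = Add(-4, Mul(-4, F)))
Function('a')(X) = Pow(Add(-4, X), 2) (Function('a')(X) = Mul(Add(X, -4), Add(X, -4)) = Mul(Add(-4, X), Add(-4, X)) = Pow(Add(-4, X), 2))
Function('d')(M, B) = 16
Add(Mul(Function('d')(Function('j')(-1), -4), -1), Function('a')(Function('K')(-1, -1))) = Add(Mul(16, -1), Add(16, Pow(-3, 2), Mul(-8, -3))) = Add(-16, Add(16, 9, 24)) = Add(-16, 49) = 33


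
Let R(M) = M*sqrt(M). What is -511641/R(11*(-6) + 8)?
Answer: -511641*I*sqrt(58)/3364 ≈ -1158.3*I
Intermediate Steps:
R(M) = M**(3/2)
-511641/R(11*(-6) + 8) = -511641/(11*(-6) + 8)**(3/2) = -511641/(-66 + 8)**(3/2) = -511641*I*sqrt(58)/3364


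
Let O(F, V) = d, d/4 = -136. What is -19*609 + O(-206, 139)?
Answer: -12115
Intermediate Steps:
d = -544 (d = 4*(-136) = -544)
O(F, V) = -544
-19*609 + O(-206, 139) = -19*609 - 544 = -11571 - 544 = -12115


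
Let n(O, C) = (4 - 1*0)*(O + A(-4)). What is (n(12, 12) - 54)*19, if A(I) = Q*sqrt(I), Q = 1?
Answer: -114 + 152*I ≈ -114.0 + 152.0*I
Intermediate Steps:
A(I) = sqrt(I) (A(I) = 1*sqrt(I) = sqrt(I))
n(O, C) = 4*O + 8*I (n(O, C) = (4 - 1*0)*(O + sqrt(-4)) = (4 + 0)*(O + 2*I) = 4*(O + 2*I) = 4*O + 8*I)
(n(12, 12) - 54)*19 = ((4*12 + 8*I) - 54)*19 = ((48 + 8*I) - 54)*19 = (-6 + 8*I)*19 = -114 + 152*I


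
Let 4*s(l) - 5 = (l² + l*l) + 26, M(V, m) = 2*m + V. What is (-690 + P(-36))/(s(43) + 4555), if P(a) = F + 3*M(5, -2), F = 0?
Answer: -2748/21949 ≈ -0.12520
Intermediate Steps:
M(V, m) = V + 2*m
P(a) = 3 (P(a) = 0 + 3*(5 + 2*(-2)) = 0 + 3*(5 - 4) = 0 + 3*1 = 0 + 3 = 3)
s(l) = 31/4 + l²/2 (s(l) = 5/4 + ((l² + l*l) + 26)/4 = 5/4 + ((l² + l²) + 26)/4 = 5/4 + (2*l² + 26)/4 = 5/4 + (26 + 2*l²)/4 = 5/4 + (13/2 + l²/2) = 31/4 + l²/2)
(-690 + P(-36))/(s(43) + 4555) = (-690 + 3)/((31/4 + (½)*43²) + 4555) = -687/((31/4 + (½)*1849) + 4555) = -687/((31/4 + 1849/2) + 4555) = -687/(3729/4 + 4555) = -687/21949/4 = -687*4/21949 = -2748/21949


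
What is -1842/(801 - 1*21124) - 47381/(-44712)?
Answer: 1045283567/908681976 ≈ 1.1503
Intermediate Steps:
-1842/(801 - 1*21124) - 47381/(-44712) = -1842/(801 - 21124) - 47381*(-1/44712) = -1842/(-20323) + 47381/44712 = -1842*(-1/20323) + 47381/44712 = 1842/20323 + 47381/44712 = 1045283567/908681976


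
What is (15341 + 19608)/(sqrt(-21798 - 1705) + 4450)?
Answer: 155523050/19826003 - 34949*I*sqrt(23503)/19826003 ≈ 7.8444 - 0.27025*I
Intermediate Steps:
(15341 + 19608)/(sqrt(-21798 - 1705) + 4450) = 34949/(sqrt(-23503) + 4450) = 34949/(I*sqrt(23503) + 4450) = 34949/(4450 + I*sqrt(23503))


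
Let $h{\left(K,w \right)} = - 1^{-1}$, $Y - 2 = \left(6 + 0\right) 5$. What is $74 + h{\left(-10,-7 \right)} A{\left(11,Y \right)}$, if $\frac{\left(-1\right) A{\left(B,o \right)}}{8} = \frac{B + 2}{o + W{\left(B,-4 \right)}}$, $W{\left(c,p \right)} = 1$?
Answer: $\frac{2546}{33} \approx 77.151$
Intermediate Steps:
$Y = 32$ ($Y = 2 + \left(6 + 0\right) 5 = 2 + 6 \cdot 5 = 2 + 30 = 32$)
$h{\left(K,w \right)} = -1$ ($h{\left(K,w \right)} = \left(-1\right) 1 = -1$)
$A{\left(B,o \right)} = - \frac{8 \left(2 + B\right)}{1 + o}$ ($A{\left(B,o \right)} = - 8 \frac{B + 2}{o + 1} = - 8 \frac{2 + B}{1 + o} = - \frac{8 \left(2 + B\right)}{1 + o}$)
$74 + h{\left(-10,-7 \right)} A{\left(11,Y \right)} = 74 - \frac{8 \left(-2 - 11\right)}{1 + 32} = 74 - \frac{8 \left(-2 - 11\right)}{33} = 74 - 8 \cdot \frac{1}{33} \left(-13\right) = 74 - - \frac{104}{33} = 74 + \frac{104}{33} = \frac{2546}{33}$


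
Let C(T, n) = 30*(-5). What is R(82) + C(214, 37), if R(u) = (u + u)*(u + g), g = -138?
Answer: -9334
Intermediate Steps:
C(T, n) = -150
R(u) = 2*u*(-138 + u) (R(u) = (u + u)*(u - 138) = (2*u)*(-138 + u) = 2*u*(-138 + u))
R(82) + C(214, 37) = 2*82*(-138 + 82) - 150 = 2*82*(-56) - 150 = -9184 - 150 = -9334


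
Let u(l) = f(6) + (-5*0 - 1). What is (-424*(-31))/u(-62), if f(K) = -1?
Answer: -6572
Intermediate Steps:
u(l) = -2 (u(l) = -1 + (-5*0 - 1) = -1 + (0 - 1) = -1 - 1 = -2)
(-424*(-31))/u(-62) = -424*(-31)/(-2) = 13144*(-½) = -6572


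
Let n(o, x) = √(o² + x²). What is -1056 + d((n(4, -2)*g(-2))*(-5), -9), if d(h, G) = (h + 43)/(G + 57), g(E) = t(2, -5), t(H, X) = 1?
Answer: -50645/48 - 5*√5/24 ≈ -1055.6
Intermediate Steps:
g(E) = 1
d(h, G) = (43 + h)/(57 + G)
-1056 + d((n(4, -2)*g(-2))*(-5), -9) = -1056 + (43 + (√(4² + (-2)²)*1)*(-5))/(57 - 9) = -1056 + (43 + (√(16 + 4)*1)*(-5))/48 = -1056 + (43 + (√20*1)*(-5))/48 = -1056 + (43 + ((2*√5)*1)*(-5))/48 = -1056 + (43 + (2*√5)*(-5))/48 = -1056 + (43 - 10*√5)/48 = -1056 + (43/48 - 5*√5/24) = -50645/48 - 5*√5/24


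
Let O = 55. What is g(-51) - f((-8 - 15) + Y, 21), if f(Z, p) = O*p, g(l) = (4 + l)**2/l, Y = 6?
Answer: -61114/51 ≈ -1198.3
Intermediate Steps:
g(l) = (4 + l)**2/l
f(Z, p) = 55*p
g(-51) - f((-8 - 15) + Y, 21) = (4 - 51)**2/(-51) - 55*21 = -1/51*(-47)**2 - 1*1155 = -1/51*2209 - 1155 = -2209/51 - 1155 = -61114/51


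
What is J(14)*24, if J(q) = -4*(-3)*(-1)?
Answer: -288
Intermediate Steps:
J(q) = -12 (J(q) = 12*(-1) = -12)
J(14)*24 = -12*24 = -288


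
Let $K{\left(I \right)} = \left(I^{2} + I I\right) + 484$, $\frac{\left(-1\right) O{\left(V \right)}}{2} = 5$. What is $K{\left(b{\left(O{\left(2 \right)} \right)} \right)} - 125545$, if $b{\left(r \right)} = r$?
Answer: $-124861$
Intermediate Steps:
$O{\left(V \right)} = -10$ ($O{\left(V \right)} = \left(-2\right) 5 = -10$)
$K{\left(I \right)} = 484 + 2 I^{2}$ ($K{\left(I \right)} = \left(I^{2} + I^{2}\right) + 484 = 2 I^{2} + 484 = 484 + 2 I^{2}$)
$K{\left(b{\left(O{\left(2 \right)} \right)} \right)} - 125545 = \left(484 + 2 \left(-10\right)^{2}\right) - 125545 = \left(484 + 2 \cdot 100\right) - 125545 = \left(484 + 200\right) - 125545 = 684 - 125545 = -124861$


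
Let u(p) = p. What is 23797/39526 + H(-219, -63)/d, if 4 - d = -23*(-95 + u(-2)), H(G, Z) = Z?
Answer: 55486057/88024402 ≈ 0.63035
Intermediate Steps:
d = -2227 (d = 4 - (-23)*(-95 - 2) = 4 - (-23)*(-97) = 4 - 1*2231 = 4 - 2231 = -2227)
23797/39526 + H(-219, -63)/d = 23797/39526 - 63/(-2227) = 23797*(1/39526) - 63*(-1/2227) = 23797/39526 + 63/2227 = 55486057/88024402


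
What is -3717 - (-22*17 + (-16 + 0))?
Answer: -3327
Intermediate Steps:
-3717 - (-22*17 + (-16 + 0)) = -3717 - (-374 - 16) = -3717 - 1*(-390) = -3717 + 390 = -3327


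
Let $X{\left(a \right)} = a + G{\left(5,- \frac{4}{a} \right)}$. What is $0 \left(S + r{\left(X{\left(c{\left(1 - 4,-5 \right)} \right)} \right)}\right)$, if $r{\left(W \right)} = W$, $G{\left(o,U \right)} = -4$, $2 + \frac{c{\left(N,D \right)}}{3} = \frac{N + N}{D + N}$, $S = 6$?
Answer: $0$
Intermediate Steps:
$c{\left(N,D \right)} = -6 + \frac{6 N}{D + N}$ ($c{\left(N,D \right)} = -6 + 3 \frac{N + N}{D + N} = -6 + 3 \frac{2 N}{D + N} = -6 + \frac{6 N}{D + N}$)
$X{\left(a \right)} = -4 + a$ ($X{\left(a \right)} = a - 4 = -4 + a$)
$0 \left(S + r{\left(X{\left(c{\left(1 - 4,-5 \right)} \right)} \right)}\right) = 0 \left(6 - \left(4 - \frac{30}{-5 + \left(1 - 4\right)}\right)\right) = 0 \left(6 - \left(4 - \frac{30}{-5 - 3}\right)\right) = 0 \left(6 - \left(4 - \frac{30}{-8}\right)\right) = 0 \left(6 - \left(4 - - \frac{15}{4}\right)\right) = 0 \left(6 - \frac{31}{4}\right) = 0 \left(- \frac{7}{4}\right) = 0$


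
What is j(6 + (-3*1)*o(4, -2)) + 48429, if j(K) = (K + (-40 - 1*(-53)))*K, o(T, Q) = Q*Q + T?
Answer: 48519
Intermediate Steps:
o(T, Q) = T + Q² (o(T, Q) = Q² + T = T + Q²)
j(K) = K*(13 + K) (j(K) = (K + (-40 + 53))*K = (K + 13)*K = (13 + K)*K = K*(13 + K))
j(6 + (-3*1)*o(4, -2)) + 48429 = (6 + (-3*1)*(4 + (-2)²))*(13 + (6 + (-3*1)*(4 + (-2)²))) + 48429 = (6 - 3*(4 + 4))*(13 + (6 - 3*(4 + 4))) + 48429 = (6 - 3*8)*(13 + (6 - 3*8)) + 48429 = (6 - 24)*(13 + (6 - 24)) + 48429 = -18*(13 - 18) + 48429 = -18*(-5) + 48429 = 90 + 48429 = 48519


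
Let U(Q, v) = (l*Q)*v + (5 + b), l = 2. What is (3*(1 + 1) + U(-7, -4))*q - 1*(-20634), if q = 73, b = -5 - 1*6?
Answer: 24722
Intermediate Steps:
b = -11 (b = -5 - 6 = -11)
U(Q, v) = -6 + 2*Q*v (U(Q, v) = (2*Q)*v + (5 - 11) = 2*Q*v - 6 = -6 + 2*Q*v)
(3*(1 + 1) + U(-7, -4))*q - 1*(-20634) = (3*(1 + 1) + (-6 + 2*(-7)*(-4)))*73 - 1*(-20634) = (3*2 + (-6 + 56))*73 + 20634 = (6 + 50)*73 + 20634 = 56*73 + 20634 = 4088 + 20634 = 24722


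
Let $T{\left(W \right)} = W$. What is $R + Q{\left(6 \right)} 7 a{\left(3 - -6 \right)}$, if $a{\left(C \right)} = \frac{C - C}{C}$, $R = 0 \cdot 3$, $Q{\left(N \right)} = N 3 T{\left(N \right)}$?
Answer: $0$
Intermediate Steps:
$Q{\left(N \right)} = 3 N^{2}$ ($Q{\left(N \right)} = N 3 N = 3 N N = 3 N^{2}$)
$R = 0$
$a{\left(C \right)} = 0$ ($a{\left(C \right)} = \frac{0}{C} = 0$)
$R + Q{\left(6 \right)} 7 a{\left(3 - -6 \right)} = 0 + 3 \cdot 6^{2} \cdot 7 \cdot 0 = 0 + 3 \cdot 36 \cdot 7 \cdot 0 = 0 + 108 \cdot 7 \cdot 0 = 0 + 756 \cdot 0 = 0 + 0 = 0$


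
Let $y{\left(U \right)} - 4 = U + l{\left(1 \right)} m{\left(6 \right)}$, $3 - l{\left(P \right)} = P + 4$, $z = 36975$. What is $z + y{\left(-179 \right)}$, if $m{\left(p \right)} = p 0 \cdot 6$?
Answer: $36800$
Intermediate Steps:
$m{\left(p \right)} = 0$ ($m{\left(p \right)} = 0 \cdot 6 = 0$)
$l{\left(P \right)} = -1 - P$ ($l{\left(P \right)} = 3 - \left(P + 4\right) = 3 - \left(4 + P\right) = -1 - P$)
$y{\left(U \right)} = 4 + U$ ($y{\left(U \right)} = 4 + \left(U + \left(-1 - 1\right) 0\right) = 4 + \left(U - 0\right) = 4 + \left(U + 0\right) = 4 + U$)
$z + y{\left(-179 \right)} = 36975 + \left(4 - 179\right) = 36975 - 175 = 36800$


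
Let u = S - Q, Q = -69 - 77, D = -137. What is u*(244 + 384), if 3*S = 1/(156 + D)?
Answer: 5226844/57 ≈ 91699.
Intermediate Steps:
Q = -146
S = 1/57 (S = 1/(3*(156 - 137)) = (⅓)/19 = (⅓)*(1/19) = 1/57 ≈ 0.017544)
u = 8323/57 (u = 1/57 - 1*(-146) = 1/57 + 146 = 8323/57 ≈ 146.02)
u*(244 + 384) = 8323*(244 + 384)/57 = (8323/57)*628 = 5226844/57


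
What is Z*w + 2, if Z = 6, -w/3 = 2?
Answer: -34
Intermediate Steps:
w = -6 (w = -3*2 = -6)
Z*w + 2 = 6*(-6) + 2 = -36 + 2 = -34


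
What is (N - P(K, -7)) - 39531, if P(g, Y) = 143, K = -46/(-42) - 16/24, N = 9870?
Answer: -29804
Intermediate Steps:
K = 3/7 (K = -46*(-1/42) - 16*1/24 = 23/21 - ⅔ = 3/7 ≈ 0.42857)
(N - P(K, -7)) - 39531 = (9870 - 1*143) - 39531 = (9870 - 143) - 39531 = 9727 - 39531 = -29804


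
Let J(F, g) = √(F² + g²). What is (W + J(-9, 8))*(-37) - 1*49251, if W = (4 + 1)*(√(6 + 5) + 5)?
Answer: -50176 - 185*√11 - 37*√145 ≈ -51235.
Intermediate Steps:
W = 25 + 5*√11 (W = 5*(√11 + 5) = 5*(5 + √11) = 25 + 5*√11 ≈ 41.583)
(W + J(-9, 8))*(-37) - 1*49251 = ((25 + 5*√11) + √((-9)² + 8²))*(-37) - 1*49251 = ((25 + 5*√11) + √(81 + 64))*(-37) - 49251 = ((25 + 5*√11) + √145)*(-37) - 49251 = (25 + √145 + 5*√11)*(-37) - 49251 = (-925 - 185*√11 - 37*√145) - 49251 = -50176 - 185*√11 - 37*√145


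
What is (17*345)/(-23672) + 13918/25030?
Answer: 91332973/296255080 ≈ 0.30829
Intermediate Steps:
(17*345)/(-23672) + 13918/25030 = 5865*(-1/23672) + 13918*(1/25030) = -5865/23672 + 6959/12515 = 91332973/296255080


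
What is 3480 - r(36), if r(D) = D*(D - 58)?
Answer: 4272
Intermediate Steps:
r(D) = D*(-58 + D)
3480 - r(36) = 3480 - 36*(-58 + 36) = 3480 - 36*(-22) = 3480 - 1*(-792) = 3480 + 792 = 4272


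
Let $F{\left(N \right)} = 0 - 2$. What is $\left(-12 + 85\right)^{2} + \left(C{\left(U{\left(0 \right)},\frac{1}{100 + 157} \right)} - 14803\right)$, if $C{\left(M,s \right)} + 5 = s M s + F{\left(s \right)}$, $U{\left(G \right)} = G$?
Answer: $-9481$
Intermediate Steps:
$F{\left(N \right)} = -2$
$C{\left(M,s \right)} = -7 + M s^{2}$ ($C{\left(M,s \right)} = -5 + \left(s M s - 2\right) = -5 + \left(M s s - 2\right) = -5 + \left(M s^{2} - 2\right) = -5 + \left(-2 + M s^{2}\right) = -7 + M s^{2}$)
$\left(-12 + 85\right)^{2} + \left(C{\left(U{\left(0 \right)},\frac{1}{100 + 157} \right)} - 14803\right) = \left(-12 + 85\right)^{2} - 14810 = 73^{2} - 14810 = 5329 - 14810 = -9481$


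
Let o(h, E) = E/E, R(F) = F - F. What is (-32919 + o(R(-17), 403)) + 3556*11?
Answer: 6198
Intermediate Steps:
R(F) = 0
o(h, E) = 1
(-32919 + o(R(-17), 403)) + 3556*11 = (-32919 + 1) + 3556*11 = -32918 + 39116 = 6198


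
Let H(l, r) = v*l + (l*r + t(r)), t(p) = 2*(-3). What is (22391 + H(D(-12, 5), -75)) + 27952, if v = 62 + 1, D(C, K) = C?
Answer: 50481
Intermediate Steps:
v = 63
t(p) = -6
H(l, r) = -6 + 63*l + l*r (H(l, r) = 63*l + (l*r - 6) = 63*l + (-6 + l*r) = -6 + 63*l + l*r)
(22391 + H(D(-12, 5), -75)) + 27952 = (22391 + (-6 + 63*(-12) - 12*(-75))) + 27952 = (22391 + (-6 - 756 + 900)) + 27952 = (22391 + 138) + 27952 = 22529 + 27952 = 50481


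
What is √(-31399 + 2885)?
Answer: I*√28514 ≈ 168.86*I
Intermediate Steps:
√(-31399 + 2885) = √(-28514) = I*√28514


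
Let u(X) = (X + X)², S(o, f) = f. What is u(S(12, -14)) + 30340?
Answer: 31124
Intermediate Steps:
u(X) = 4*X² (u(X) = (2*X)² = 4*X²)
u(S(12, -14)) + 30340 = 4*(-14)² + 30340 = 4*196 + 30340 = 784 + 30340 = 31124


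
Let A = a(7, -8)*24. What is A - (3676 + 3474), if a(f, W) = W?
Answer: -7342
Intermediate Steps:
A = -192 (A = -8*24 = -192)
A - (3676 + 3474) = -192 - (3676 + 3474) = -192 - 1*7150 = -192 - 7150 = -7342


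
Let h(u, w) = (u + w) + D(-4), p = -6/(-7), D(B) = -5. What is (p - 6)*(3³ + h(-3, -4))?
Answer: -540/7 ≈ -77.143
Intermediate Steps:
p = 6/7 (p = -6*(-⅐) = 6/7 ≈ 0.85714)
h(u, w) = -5 + u + w (h(u, w) = (u + w) - 5 = -5 + u + w)
(p - 6)*(3³ + h(-3, -4)) = (6/7 - 6)*(3³ + (-5 - 3 - 4)) = -36*(27 - 12)/7 = -36/7*15 = -540/7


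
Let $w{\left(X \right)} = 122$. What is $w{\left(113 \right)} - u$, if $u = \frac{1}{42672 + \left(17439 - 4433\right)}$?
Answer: $\frac{6792715}{55678} \approx 122.0$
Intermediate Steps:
$u = \frac{1}{55678}$ ($u = \frac{1}{42672 + \left(17439 - 4433\right)} = \frac{1}{42672 + 13006} = \frac{1}{55678} \approx 1.796 \cdot 10^{-5}$)
$w{\left(113 \right)} - u = 122 - \frac{1}{55678} = \frac{6792715}{55678}$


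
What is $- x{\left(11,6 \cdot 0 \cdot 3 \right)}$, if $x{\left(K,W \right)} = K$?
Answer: $-11$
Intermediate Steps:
$- x{\left(11,6 \cdot 0 \cdot 3 \right)} = \left(-1\right) 11 = -11$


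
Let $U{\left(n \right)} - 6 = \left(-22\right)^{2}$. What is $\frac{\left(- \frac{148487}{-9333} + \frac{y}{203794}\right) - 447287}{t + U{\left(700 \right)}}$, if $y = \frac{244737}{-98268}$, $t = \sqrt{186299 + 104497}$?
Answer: $\frac{6827165551754021910835}{1579236671848025376} - \frac{27865981843893966983 \sqrt{72699}}{1579236671848025376} \approx -434.56$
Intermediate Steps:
$t = 2 \sqrt{72699}$ ($t = \sqrt{290796} = 2 \sqrt{72699} \approx 539.25$)
$y = - \frac{81579}{32756}$ ($y = 244737 \left(- \frac{1}{98268}\right) = - \frac{81579}{32756} \approx -2.4905$)
$U{\left(n \right)} = 490$ ($U{\left(n \right)} = 6 + \left(-22\right)^{2} = 6 + 484 = 490$)
$\frac{\left(- \frac{148487}{-9333} + \frac{y}{203794}\right) - 447287}{t + U{\left(700 \right)}} = \frac{\left(- \frac{148487}{-9333} - \frac{81579}{32756 \cdot 203794}\right) - 447287}{2 \sqrt{72699} + 490} = \frac{\left(\left(-148487\right) \left(- \frac{1}{9333}\right) - \frac{81579}{6675476264}\right) - 447287}{490 + 2 \sqrt{72699}} = \frac{\left(\frac{148487}{9333} - \frac{81579}{6675476264}\right) - 447287}{490 + 2 \sqrt{72699}} = \frac{\frac{991220682635761}{62302219971912} - 447287}{490 + 2 \sqrt{72699}} = - \frac{27865981843893966983}{62302219971912 \left(490 + 2 \sqrt{72699}\right)}$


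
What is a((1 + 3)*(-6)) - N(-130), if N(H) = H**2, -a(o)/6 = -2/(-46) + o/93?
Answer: -12048782/713 ≈ -16899.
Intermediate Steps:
a(o) = -6/23 - 2*o/31 (a(o) = -6*(-2/(-46) + o/93) = -6*(-2*(-1/46) + o*(1/93)) = -6*(1/23 + o/93) = -6/23 - 2*o/31)
a((1 + 3)*(-6)) - N(-130) = (-6/23 - 2*(1 + 3)*(-6)/31) - 1*(-130)**2 = (-6/23 - 8*(-6)/31) - 1*16900 = (-6/23 - 2/31*(-24)) - 16900 = (-6/23 + 48/31) - 16900 = 918/713 - 16900 = -12048782/713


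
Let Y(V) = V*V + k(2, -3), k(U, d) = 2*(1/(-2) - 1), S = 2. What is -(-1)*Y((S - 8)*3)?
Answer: 321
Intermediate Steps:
k(U, d) = -3 (k(U, d) = 2*(-1/2 - 1) = 2*(-3/2) = -3)
Y(V) = -3 + V**2 (Y(V) = V*V - 3 = V**2 - 3 = -3 + V**2)
-(-1)*Y((S - 8)*3) = -(-1)*(-3 + ((2 - 8)*3)**2) = -(-1)*(-3 + (-6*3)**2) = -(-1)*(-3 + (-18)**2) = -(-1)*(-3 + 324) = -(-1)*321 = -1*(-321) = 321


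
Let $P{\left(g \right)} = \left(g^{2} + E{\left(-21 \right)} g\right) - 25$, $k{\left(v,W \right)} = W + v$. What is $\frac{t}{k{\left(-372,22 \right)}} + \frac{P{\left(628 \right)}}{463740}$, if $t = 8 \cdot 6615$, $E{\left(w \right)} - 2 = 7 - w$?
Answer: $- \frac{23234763}{154580} \approx -150.31$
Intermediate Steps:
$E{\left(w \right)} = 9 - w$ ($E{\left(w \right)} = 2 - \left(-7 + w\right) = 9 - w$)
$t = 52920$
$P{\left(g \right)} = -25 + g^{2} + 30 g$ ($P{\left(g \right)} = \left(g^{2} + \left(9 - -21\right) g\right) - 25 = \left(g^{2} + \left(9 + 21\right) g\right) - 25 = \left(g^{2} + 30 g\right) - 25 = -25 + g^{2} + 30 g$)
$\frac{t}{k{\left(-372,22 \right)}} + \frac{P{\left(628 \right)}}{463740} = \frac{52920}{22 - 372} + \frac{-25 + 628^{2} + 30 \cdot 628}{463740} = \frac{52920}{-350} + \left(-25 + 394384 + 18840\right) \frac{1}{463740} = 52920 \left(- \frac{1}{350}\right) + 413199 \cdot \frac{1}{463740} = - \frac{756}{5} + \frac{137733}{154580} = - \frac{23234763}{154580}$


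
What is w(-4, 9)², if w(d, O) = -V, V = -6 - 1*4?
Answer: 100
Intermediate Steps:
V = -10 (V = -6 - 4 = -10)
w(d, O) = 10 (w(d, O) = -1*(-10) = 10)
w(-4, 9)² = 10² = 100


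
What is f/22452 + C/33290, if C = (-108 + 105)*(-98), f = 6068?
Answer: 26075576/93428385 ≈ 0.27910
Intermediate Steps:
C = 294 (C = -3*(-98) = 294)
f/22452 + C/33290 = 6068/22452 + 294/33290 = 6068*(1/22452) + 294*(1/33290) = 1517/5613 + 147/16645 = 26075576/93428385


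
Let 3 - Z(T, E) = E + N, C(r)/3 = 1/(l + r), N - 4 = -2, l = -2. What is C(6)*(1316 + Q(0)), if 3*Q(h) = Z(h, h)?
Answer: 3949/4 ≈ 987.25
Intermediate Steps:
N = 2 (N = 4 - 2 = 2)
C(r) = 3/(-2 + r)
Z(T, E) = 1 - E (Z(T, E) = 3 - (E + 2) = 3 - (2 + E) = 3 + (-2 - E) = 1 - E)
Q(h) = 1/3 - h/3 (Q(h) = (1 - h)/3 = 1/3 - h/3)
C(6)*(1316 + Q(0)) = (3/(-2 + 6))*(1316 + (1/3 - 1/3*0)) = (3/4)*(1316 + (1/3 + 0)) = (3*(1/4))*(1316 + 1/3) = (3/4)*(3949/3) = 3949/4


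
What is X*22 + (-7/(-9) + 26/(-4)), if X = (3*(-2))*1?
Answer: -2479/18 ≈ -137.72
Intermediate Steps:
X = -6 (X = -6*1 = -6)
X*22 + (-7/(-9) + 26/(-4)) = -6*22 + (-7/(-9) + 26/(-4)) = -132 + (-7*(-⅑) + 26*(-¼)) = -132 + (7/9 - 13/2) = -132 - 103/18 = -2479/18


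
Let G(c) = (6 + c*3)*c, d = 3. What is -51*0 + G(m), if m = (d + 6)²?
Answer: 20169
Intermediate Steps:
m = 81 (m = (3 + 6)² = 9² = 81)
G(c) = c*(6 + 3*c) (G(c) = (6 + 3*c)*c = c*(6 + 3*c))
-51*0 + G(m) = -51*0 + 3*81*(2 + 81) = 0 + 3*81*83 = 0 + 20169 = 20169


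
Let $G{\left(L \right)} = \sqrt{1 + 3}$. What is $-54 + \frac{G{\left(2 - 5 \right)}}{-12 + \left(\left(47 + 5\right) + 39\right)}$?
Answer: $- \frac{4264}{79} \approx -53.975$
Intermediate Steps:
$G{\left(L \right)} = 2$ ($G{\left(L \right)} = \sqrt{4} = 2$)
$-54 + \frac{G{\left(2 - 5 \right)}}{-12 + \left(\left(47 + 5\right) + 39\right)} = -54 + \frac{2}{-12 + \left(\left(47 + 5\right) + 39\right)} = -54 + \frac{2}{-12 + \left(52 + 39\right)} = -54 + \frac{2}{-12 + 91} = -54 + \frac{2}{79} = - \frac{4264}{79}$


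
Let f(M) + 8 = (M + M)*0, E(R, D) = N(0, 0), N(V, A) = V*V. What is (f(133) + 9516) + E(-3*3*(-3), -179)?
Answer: 9508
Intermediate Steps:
N(V, A) = V**2
E(R, D) = 0 (E(R, D) = 0**2 = 0)
f(M) = -8 (f(M) = -8 + (M + M)*0 = -8 + (2*M)*0 = -8 + 0 = -8)
(f(133) + 9516) + E(-3*3*(-3), -179) = (-8 + 9516) + 0 = 9508 + 0 = 9508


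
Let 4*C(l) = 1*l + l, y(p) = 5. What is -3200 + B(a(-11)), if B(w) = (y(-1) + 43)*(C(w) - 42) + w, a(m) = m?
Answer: -5491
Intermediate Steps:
C(l) = l/2 (C(l) = (1*l + l)/4 = (l + l)/4 = (2*l)/4 = l/2)
B(w) = -2016 + 25*w (B(w) = (5 + 43)*(w/2 - 42) + w = 48*(-42 + w/2) + w = (-2016 + 24*w) + w = -2016 + 25*w)
-3200 + B(a(-11)) = -3200 + (-2016 + 25*(-11)) = -3200 + (-2016 - 275) = -3200 - 2291 = -5491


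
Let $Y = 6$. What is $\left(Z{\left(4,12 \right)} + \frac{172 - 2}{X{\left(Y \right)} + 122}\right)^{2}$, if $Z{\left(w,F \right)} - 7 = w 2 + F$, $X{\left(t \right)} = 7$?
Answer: $\frac{13344409}{16641} \approx 801.9$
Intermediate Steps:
$Z{\left(w,F \right)} = 7 + F + 2 w$ ($Z{\left(w,F \right)} = 7 + \left(w 2 + F\right) = 7 + \left(2 w + F\right) = 7 + \left(F + 2 w\right) = 7 + F + 2 w$)
$\left(Z{\left(4,12 \right)} + \frac{172 - 2}{X{\left(Y \right)} + 122}\right)^{2} = \left(\left(7 + 12 + 2 \cdot 4\right) + \frac{172 - 2}{7 + 122}\right)^{2} = \left(\left(7 + 12 + 8\right) + \frac{170}{129}\right)^{2} = \left(27 + 170 \cdot \frac{1}{129}\right)^{2} = \left(27 + \frac{170}{129}\right)^{2} = \left(\frac{3653}{129}\right)^{2} = \frac{13344409}{16641}$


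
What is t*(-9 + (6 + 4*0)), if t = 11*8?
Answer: -264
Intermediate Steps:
t = 88
t*(-9 + (6 + 4*0)) = 88*(-9 + (6 + 4*0)) = 88*(-9 + (6 + 0)) = 88*(-9 + 6) = 88*(-3) = -264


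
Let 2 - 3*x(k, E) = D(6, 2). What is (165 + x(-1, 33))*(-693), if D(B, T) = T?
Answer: -114345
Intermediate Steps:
x(k, E) = 0 (x(k, E) = ⅔ - ⅓*2 = ⅔ - ⅔ = 0)
(165 + x(-1, 33))*(-693) = (165 + 0)*(-693) = 165*(-693) = -114345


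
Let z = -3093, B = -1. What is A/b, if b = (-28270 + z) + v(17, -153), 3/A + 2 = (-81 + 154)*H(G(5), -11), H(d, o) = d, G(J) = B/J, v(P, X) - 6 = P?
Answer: 3/520244 ≈ 5.7665e-6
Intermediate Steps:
v(P, X) = 6 + P
G(J) = -1/J
A = -15/83 (A = 3/(-2 + (-81 + 154)*(-1/5)) = 3/(-2 + 73*(-1*⅕)) = 3/(-2 + 73*(-⅕)) = 3/(-2 - 73/5) = 3/(-83/5) = 3*(-5/83) = -15/83 ≈ -0.18072)
b = -31340 (b = (-28270 - 3093) + (6 + 17) = -31363 + 23 = -31340)
A/b = -15/83/(-31340) = -15/83*(-1/31340) = 3/520244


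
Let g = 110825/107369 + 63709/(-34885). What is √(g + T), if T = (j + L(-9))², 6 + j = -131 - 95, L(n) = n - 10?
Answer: √883847301244647926526985/3745567565 ≈ 251.00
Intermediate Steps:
L(n) = -10 + n
j = -232 (j = -6 + (-131 - 95) = -6 - 226 = -232)
g = -2974241496/3745567565 (g = 110825*(1/107369) + 63709*(-1/34885) = 110825/107369 - 63709/34885 = -2974241496/3745567565 ≈ -0.79407)
T = 63001 (T = (-232 + (-10 - 9))² = (-232 - 19)² = (-251)² = 63001)
√(g + T) = √(-2974241496/3745567565 + 63001) = √(235971527921069/3745567565) = √883847301244647926526985/3745567565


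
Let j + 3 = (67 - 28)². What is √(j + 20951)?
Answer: √22469 ≈ 149.90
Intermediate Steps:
j = 1518 (j = -3 + (67 - 28)² = -3 + 39² = -3 + 1521 = 1518)
√(j + 20951) = √(1518 + 20951) = √22469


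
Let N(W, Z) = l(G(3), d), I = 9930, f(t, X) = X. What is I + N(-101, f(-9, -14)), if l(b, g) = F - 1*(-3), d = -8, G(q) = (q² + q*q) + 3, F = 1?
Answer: 9934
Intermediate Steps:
G(q) = 3 + 2*q² (G(q) = (q² + q²) + 3 = 2*q² + 3 = 3 + 2*q²)
l(b, g) = 4 (l(b, g) = 1 - 1*(-3) = 1 + 3 = 4)
N(W, Z) = 4
I + N(-101, f(-9, -14)) = 9930 + 4 = 9934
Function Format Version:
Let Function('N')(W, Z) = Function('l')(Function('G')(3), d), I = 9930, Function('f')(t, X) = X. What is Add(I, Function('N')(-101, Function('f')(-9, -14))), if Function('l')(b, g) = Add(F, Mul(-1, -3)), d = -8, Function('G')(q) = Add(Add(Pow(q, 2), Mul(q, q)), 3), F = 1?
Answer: 9934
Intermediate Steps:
Function('G')(q) = Add(3, Mul(2, Pow(q, 2))) (Function('G')(q) = Add(Add(Pow(q, 2), Pow(q, 2)), 3) = Add(Mul(2, Pow(q, 2)), 3) = Add(3, Mul(2, Pow(q, 2))))
Function('l')(b, g) = 4 (Function('l')(b, g) = Add(1, Mul(-1, -3)) = Add(1, 3) = 4)
Function('N')(W, Z) = 4
Add(I, Function('N')(-101, Function('f')(-9, -14))) = Add(9930, 4) = 9934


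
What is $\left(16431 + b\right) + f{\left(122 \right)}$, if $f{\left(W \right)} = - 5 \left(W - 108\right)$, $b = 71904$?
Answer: $88265$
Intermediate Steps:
$f{\left(W \right)} = 540 - 5 W$ ($f{\left(W \right)} = - 5 \left(-108 + W\right) = 540 - 5 W$)
$\left(16431 + b\right) + f{\left(122 \right)} = \left(16431 + 71904\right) + \left(540 - 610\right) = 88335 + \left(540 - 610\right) = 88335 - 70 = 88265$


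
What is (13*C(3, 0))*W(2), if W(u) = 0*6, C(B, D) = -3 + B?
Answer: 0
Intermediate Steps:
W(u) = 0
(13*C(3, 0))*W(2) = (13*(-3 + 3))*0 = (13*0)*0 = 0*0 = 0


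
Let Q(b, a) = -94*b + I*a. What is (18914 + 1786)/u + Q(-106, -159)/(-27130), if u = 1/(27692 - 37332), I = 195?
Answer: -5413737218959/27130 ≈ -1.9955e+8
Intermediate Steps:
Q(b, a) = -94*b + 195*a
u = -1/9640 (u = 1/(-9640) = -1/9640 ≈ -0.00010373)
(18914 + 1786)/u + Q(-106, -159)/(-27130) = (18914 + 1786)/(-1/9640) + (-94*(-106) + 195*(-159))/(-27130) = 20700*(-9640) + (9964 - 31005)*(-1/27130) = -199548000 - 21041*(-1/27130) = -199548000 + 21041/27130 = -5413737218959/27130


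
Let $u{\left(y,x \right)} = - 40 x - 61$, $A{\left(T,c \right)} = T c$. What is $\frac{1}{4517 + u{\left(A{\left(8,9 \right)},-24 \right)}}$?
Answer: $\frac{1}{5416} \approx 0.00018464$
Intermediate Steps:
$u{\left(y,x \right)} = -61 - 40 x$
$\frac{1}{4517 + u{\left(A{\left(8,9 \right)},-24 \right)}} = \frac{1}{4517 - -899} = \frac{1}{4517 + \left(-61 + 960\right)} = \frac{1}{4517 + 899} = \frac{1}{5416}$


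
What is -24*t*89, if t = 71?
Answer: -151656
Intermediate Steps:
-24*t*89 = -24*71*89 = -1704*89 = -151656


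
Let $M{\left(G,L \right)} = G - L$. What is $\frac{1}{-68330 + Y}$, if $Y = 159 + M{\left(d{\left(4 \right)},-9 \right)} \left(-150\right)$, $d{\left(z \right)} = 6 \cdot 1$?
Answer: $- \frac{1}{70421} \approx -1.42 \cdot 10^{-5}$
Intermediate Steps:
$d{\left(z \right)} = 6$
$Y = -2091$ ($Y = 159 + \left(6 - -9\right) \left(-150\right) = 159 + \left(6 + 9\right) \left(-150\right) = 159 + 15 \left(-150\right) = 159 - 2250 = -2091$)
$\frac{1}{-68330 + Y} = \frac{1}{-68330 - 2091} = \frac{1}{-70421} = - \frac{1}{70421}$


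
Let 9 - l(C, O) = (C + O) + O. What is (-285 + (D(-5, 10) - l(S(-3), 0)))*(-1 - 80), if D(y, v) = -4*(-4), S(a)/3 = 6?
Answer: 21060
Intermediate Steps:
S(a) = 18 (S(a) = 3*6 = 18)
l(C, O) = 9 - C - 2*O (l(C, O) = 9 - ((C + O) + O) = 9 - (C + 2*O) = 9 + (-C - 2*O) = 9 - C - 2*O)
D(y, v) = 16
(-285 + (D(-5, 10) - l(S(-3), 0)))*(-1 - 80) = (-285 + (16 - (9 - 1*18 - 2*0)))*(-1 - 80) = (-285 + (16 - (9 - 18 + 0)))*(-81) = (-285 + (16 - 1*(-9)))*(-81) = (-285 + (16 + 9))*(-81) = (-285 + 25)*(-81) = -260*(-81) = 21060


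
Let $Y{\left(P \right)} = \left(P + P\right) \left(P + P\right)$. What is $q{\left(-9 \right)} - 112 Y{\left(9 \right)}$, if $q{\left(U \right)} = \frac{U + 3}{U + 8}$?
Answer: $-36282$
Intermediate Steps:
$q{\left(U \right)} = \frac{3 + U}{8 + U}$
$Y{\left(P \right)} = 4 P^{2}$ ($Y{\left(P \right)} = 2 P 2 P = 4 P^{2}$)
$q{\left(-9 \right)} - 112 Y{\left(9 \right)} = \frac{3 - 9}{8 - 9} - 112 \cdot 4 \cdot 9^{2} = \frac{1}{-1} \left(-6\right) - 112 \cdot 4 \cdot 81 = \left(-1\right) \left(-6\right) - 36288 = 6 - 36288 = -36282$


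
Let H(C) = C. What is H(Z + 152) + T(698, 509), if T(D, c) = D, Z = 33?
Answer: 883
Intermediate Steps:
H(Z + 152) + T(698, 509) = (33 + 152) + 698 = 185 + 698 = 883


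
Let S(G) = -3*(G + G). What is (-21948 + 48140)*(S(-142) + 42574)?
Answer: 1137413792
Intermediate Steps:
S(G) = -6*G
(-21948 + 48140)*(S(-142) + 42574) = (-21948 + 48140)*(-6*(-142) + 42574) = 26192*(852 + 42574) = 26192*43426 = 1137413792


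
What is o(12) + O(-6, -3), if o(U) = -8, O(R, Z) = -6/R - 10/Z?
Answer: -11/3 ≈ -3.6667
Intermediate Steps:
O(R, Z) = -10/Z - 6/R
o(12) + O(-6, -3) = -8 + (-10/(-3) - 6/(-6)) = -8 + (-10*(-1/3) - 6*(-1/6)) = -8 + (10/3 + 1) = -8 + 13/3 = -11/3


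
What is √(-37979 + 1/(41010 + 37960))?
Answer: I*√236846952642130/78970 ≈ 194.88*I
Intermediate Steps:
√(-37979 + 1/(41010 + 37960)) = √(-37979 + 1/78970) = √(-2999201629/78970) = I*√236846952642130/78970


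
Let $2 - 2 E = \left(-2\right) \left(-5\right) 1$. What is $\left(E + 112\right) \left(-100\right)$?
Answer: $-10800$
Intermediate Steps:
$E = -4$ ($E = 1 - \frac{\left(-2\right) \left(-5\right) 1}{2} = 1 - \frac{10 \cdot 1}{2} = 1 - 5 = -4$)
$\left(E + 112\right) \left(-100\right) = \left(-4 + 112\right) \left(-100\right) = 108 \left(-100\right) = -10800$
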